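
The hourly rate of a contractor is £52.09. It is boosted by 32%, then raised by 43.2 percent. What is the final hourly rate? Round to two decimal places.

£98.46

Each change multiplies by a factor: 1.32 × 1.432 = 1.89024.
£52.09 × 1.89024 = £98.4626016 ≈ £98.46.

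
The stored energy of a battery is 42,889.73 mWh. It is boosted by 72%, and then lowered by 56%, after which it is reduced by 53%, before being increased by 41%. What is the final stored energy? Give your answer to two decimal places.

Apply the 72% increase: 42,889.73 × 1.72 = 73770.3356.
After the 56% decrease: 73770.3356 × 0.44 = 32458.947664.
Apply the 53% decrease: 32458.947664 × 0.47 = 15255.70540208.
41% increase: 15255.70540208 × 1.41 = 21510.5446169328 ≈ 21,510.54.

21,510.54 mWh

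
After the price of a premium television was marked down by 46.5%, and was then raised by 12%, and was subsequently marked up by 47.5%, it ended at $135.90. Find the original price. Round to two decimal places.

The overall multiplier applied was 0.535 × 1.12 × 1.475 = 0.88382.
So the original price was $135.90 ÷ 0.88382 ≈ $153.76.

$153.76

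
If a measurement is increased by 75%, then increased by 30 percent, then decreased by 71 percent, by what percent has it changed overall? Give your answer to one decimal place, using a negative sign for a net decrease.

A 75% increase multiplies by 1.75.
Then a 30% increase: 1.75 × 1.3 = 2.275.
Then a 71% decrease: 2.275 × 0.29 = 0.65975.
Overall factor 0.65975, i.e. -34.0%.

-34.0%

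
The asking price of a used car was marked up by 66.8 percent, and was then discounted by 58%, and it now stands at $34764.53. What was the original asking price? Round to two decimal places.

$49623.92

Undoing the 58% decrease: $34764.53 ÷ 0.42 ≈ $82772.690476.
Undoing the 66.8% increase: $82772.690476 ÷ 1.668 ≈ $49623.92.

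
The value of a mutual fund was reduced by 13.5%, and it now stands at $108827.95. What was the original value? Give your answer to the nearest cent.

$125812.66

The overall multiplier applied was 0.865.
So the original value was $108827.95 ÷ 0.865 ≈ $125812.66.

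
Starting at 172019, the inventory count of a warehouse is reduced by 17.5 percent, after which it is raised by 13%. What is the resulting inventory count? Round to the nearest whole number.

160365

Each change multiplies by a factor: 0.825 × 1.13 = 0.93225.
172019 × 0.93225 = 160364.71275 ≈ 160365.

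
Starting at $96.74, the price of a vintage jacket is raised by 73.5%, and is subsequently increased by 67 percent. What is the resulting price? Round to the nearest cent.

Each change multiplies by a factor: 1.735 × 1.67 = 2.89745.
$96.74 × 2.89745 = $280.299313 ≈ $280.30.

$280.30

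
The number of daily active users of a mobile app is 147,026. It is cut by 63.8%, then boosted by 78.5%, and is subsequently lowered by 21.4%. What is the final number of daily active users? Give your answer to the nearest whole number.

Apply the 63.8% decrease: 147,026 × 0.362 = 53223.412.
Apply the 78.5% increase: 53223.412 × 1.785 = 95003.79042.
21.4% decrease: 95003.79042 × 0.786 = 74672.97927012 ≈ 74,673.

74,673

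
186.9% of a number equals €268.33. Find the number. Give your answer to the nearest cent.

€268.33 ÷ 1.869 ≈ €143.57.

€143.57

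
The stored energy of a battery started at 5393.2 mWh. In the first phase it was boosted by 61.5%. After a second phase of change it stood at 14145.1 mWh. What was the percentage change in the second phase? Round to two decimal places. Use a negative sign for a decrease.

After the first phase: 5393.2 × 1.615 = 8710.018.
Second-phase multiplier: 14145.1 ÷ 8710.018 ≈ 1.624004.
That is a change of 62.40%.

62.40%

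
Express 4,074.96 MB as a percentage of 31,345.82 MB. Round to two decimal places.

13.00%

4,074.96 MB ÷ 31,345.82 MB ≈ 13.00%.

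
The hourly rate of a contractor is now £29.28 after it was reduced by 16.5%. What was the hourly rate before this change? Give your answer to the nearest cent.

£35.07

The overall multiplier applied was 0.835.
So the original hourly rate was £29.28 ÷ 0.835 ≈ £35.07.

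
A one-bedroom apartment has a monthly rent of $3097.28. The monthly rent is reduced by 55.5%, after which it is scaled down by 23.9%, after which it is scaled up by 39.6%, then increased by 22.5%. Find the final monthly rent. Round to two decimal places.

After the 55.5% decrease: $3097.28 × 0.445 = $1378.2896.
Apply the 23.9% decrease: $1378.2896 × 0.761 = $1048.8783856.
39.6% increase: $1048.8783856 × 1.396 = $1464.2342262976.
Apply the 22.5% increase: $1464.2342262976 × 1.225 = $1793.68692721456 ≈ $1793.69.

$1793.69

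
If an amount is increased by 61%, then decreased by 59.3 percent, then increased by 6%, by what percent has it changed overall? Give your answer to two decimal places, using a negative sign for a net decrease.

-30.54%

A 61% increase multiplies by 1.61.
Then a 59.3% decrease: 1.61 × 0.407 = 0.65527.
Then a 6% increase: 0.65527 × 1.06 = 0.6945862.
Overall factor 0.6945862, i.e. -30.54%.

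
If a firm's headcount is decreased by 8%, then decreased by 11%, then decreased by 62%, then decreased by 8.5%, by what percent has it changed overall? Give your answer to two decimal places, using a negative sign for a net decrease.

-71.53%

An 8% decrease multiplies by 0.92.
Then an 11% decrease: 0.92 × 0.89 = 0.8188.
Then a 62% decrease: 0.8188 × 0.38 = 0.311144.
Then an 8.5% decrease: 0.311144 × 0.915 = 0.28469676.
Overall factor 0.28469676, i.e. -71.53%.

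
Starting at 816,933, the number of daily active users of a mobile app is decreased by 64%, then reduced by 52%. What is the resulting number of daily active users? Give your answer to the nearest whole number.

64% decrease: 816,933 × 0.36 = 294095.88.
52% decrease: 294095.88 × 0.48 = 141166.0224 ≈ 141,166.

141,166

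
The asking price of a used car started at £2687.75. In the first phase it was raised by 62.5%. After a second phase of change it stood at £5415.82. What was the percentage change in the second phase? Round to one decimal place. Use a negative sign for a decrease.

24.0%

After the first phase: £2687.75 × 1.625 = £4367.59375.
Second-phase multiplier: £5415.82 ÷ £4367.59375 ≈ 1.24.
That is a change of 24.0%.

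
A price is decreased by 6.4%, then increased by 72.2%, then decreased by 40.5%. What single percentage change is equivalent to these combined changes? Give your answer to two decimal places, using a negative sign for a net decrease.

A 6.4% decrease multiplies by 0.936.
Then a 72.2% increase: 0.936 × 1.722 = 1.611792.
Then a 40.5% decrease: 1.611792 × 0.595 = 0.95901624.
Overall factor 0.95901624, i.e. -4.10%.

-4.10%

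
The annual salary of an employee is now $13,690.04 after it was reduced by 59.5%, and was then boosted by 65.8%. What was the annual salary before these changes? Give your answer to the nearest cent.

The overall multiplier applied was 0.405 × 1.658 = 0.67149.
So the original annual salary was $13,690.04 ÷ 0.67149 ≈ $20,387.56.

$20,387.56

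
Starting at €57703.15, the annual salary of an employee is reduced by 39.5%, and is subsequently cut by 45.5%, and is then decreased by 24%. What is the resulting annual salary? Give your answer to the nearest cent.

€14459.89

Each change multiplies by a factor: 0.605 × 0.545 × 0.76 = 0.250591.
€57703.15 × 0.250591 = €14459.89006165 ≈ €14459.89.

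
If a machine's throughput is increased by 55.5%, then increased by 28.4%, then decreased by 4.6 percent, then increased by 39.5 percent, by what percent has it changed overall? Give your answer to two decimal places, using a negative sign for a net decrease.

165.72%

The combined multiplier is 1.555 × 1.284 × 0.954 × 1.395 = 2.6571617946.
That corresponds to an increase of 165.72%.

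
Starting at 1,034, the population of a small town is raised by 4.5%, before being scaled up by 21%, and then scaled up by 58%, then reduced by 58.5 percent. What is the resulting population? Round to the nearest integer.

857

After the 4.5% increase: 1,034 × 1.045 = 1080.53.
After the 21% increase: 1080.53 × 1.21 = 1307.4413.
After the 58% increase: 1307.4413 × 1.58 = 2065.757254.
After the 58.5% decrease: 2065.757254 × 0.415 = 857.28926041 ≈ 857.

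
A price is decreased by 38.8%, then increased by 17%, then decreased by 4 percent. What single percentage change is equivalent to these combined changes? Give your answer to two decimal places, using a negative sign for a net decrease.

-31.26%

A 38.8% decrease multiplies by 0.612.
Then a 17% increase: 0.612 × 1.17 = 0.71604.
Then a 4% decrease: 0.71604 × 0.96 = 0.6873984.
Overall factor 0.6873984, i.e. -31.26%.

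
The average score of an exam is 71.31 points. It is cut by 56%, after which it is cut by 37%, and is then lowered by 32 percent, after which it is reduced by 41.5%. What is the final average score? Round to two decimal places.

7.86 points

Each change multiplies by a factor: 0.44 × 0.63 × 0.68 × 0.585 = 0.11027016.
71.31 × 0.11027016 = 7.8633651096 ≈ 7.86.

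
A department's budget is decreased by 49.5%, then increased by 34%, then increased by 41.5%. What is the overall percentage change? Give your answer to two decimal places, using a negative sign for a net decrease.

-4.25%

A 49.5% decrease multiplies by 0.505.
Then a 34% increase: 0.505 × 1.34 = 0.6767.
Then a 41.5% increase: 0.6767 × 1.415 = 0.9575305.
Overall factor 0.9575305, i.e. -4.25%.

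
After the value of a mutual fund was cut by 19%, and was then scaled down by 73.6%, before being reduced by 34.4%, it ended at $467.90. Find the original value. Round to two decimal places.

The overall multiplier applied was 0.81 × 0.264 × 0.656 = 0.14027904.
So the original value was $467.90 ÷ 0.14027904 ≈ $3,335.49.

$3,335.49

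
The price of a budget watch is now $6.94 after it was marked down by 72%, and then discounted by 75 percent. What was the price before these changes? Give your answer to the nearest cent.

The overall multiplier applied was 0.28 × 0.25 = 0.07.
So the original price was $6.94 ÷ 0.07 ≈ $99.14.

$99.14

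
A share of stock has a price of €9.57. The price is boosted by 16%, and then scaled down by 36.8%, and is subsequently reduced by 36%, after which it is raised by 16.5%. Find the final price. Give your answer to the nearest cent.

Apply the 16% increase: €9.57 × 1.16 = €11.1012.
After the 36.8% decrease: €11.1012 × 0.632 = €7.0159584.
36% decrease: €7.0159584 × 0.64 = €4.490213376.
Apply the 16.5% increase: €4.490213376 × 1.165 = €5.23109858304 ≈ €5.23.

€5.23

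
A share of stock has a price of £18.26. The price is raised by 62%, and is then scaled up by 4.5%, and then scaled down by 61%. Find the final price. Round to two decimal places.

62% increase: £18.26 × 1.62 = £29.5812.
After the 4.5% increase: £29.5812 × 1.045 = £30.912354.
Apply the 61% decrease: £30.912354 × 0.39 = £12.05581806 ≈ £12.06.

£12.06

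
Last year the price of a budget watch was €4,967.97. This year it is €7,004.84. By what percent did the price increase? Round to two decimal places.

Change: €7,004.84 − €4,967.97 = €2,036.87.
Relative to the original: €2,036.87 ÷ €4,967.97 ≈ 41.00%.
So the price increased by 41.00%.

41.00%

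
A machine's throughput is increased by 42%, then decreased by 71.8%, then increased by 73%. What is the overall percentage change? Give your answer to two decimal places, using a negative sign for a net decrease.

-30.72%

The combined multiplier is 1.42 × 0.282 × 1.73 = 0.6927612.
That corresponds to a decrease of 30.72%.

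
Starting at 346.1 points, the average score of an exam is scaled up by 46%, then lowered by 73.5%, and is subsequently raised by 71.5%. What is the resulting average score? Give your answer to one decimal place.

229.6 points

Each change multiplies by a factor: 1.46 × 0.265 × 1.715 = 0.6635335.
346.1 × 0.6635335 = 229.64894435 ≈ 229.6.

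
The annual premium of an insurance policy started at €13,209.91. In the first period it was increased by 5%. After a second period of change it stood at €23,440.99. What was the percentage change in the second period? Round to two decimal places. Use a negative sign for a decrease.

69.00%

After the first period: €13,209.91 × 1.05 = €13870.4055.
Second-period multiplier: €23,440.99 ÷ €13870.4055 ≈ 1.69.
That is a change of 69.00%.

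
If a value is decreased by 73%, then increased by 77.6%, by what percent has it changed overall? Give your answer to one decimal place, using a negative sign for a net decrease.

-52.0%

The combined multiplier is 0.27 × 1.776 = 0.47952.
That corresponds to a decrease of 52.0%.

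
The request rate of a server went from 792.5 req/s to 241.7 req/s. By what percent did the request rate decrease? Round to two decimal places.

Change: 241.7 − 792.5 = -550.8.
Relative to the original: -550.8 ÷ 792.5 ≈ -69.50%.
So the request rate decreased by 69.50%.

69.50%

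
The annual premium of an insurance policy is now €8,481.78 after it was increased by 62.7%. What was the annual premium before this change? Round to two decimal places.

The overall multiplier applied was 1.627.
So the original annual premium was €8,481.78 ÷ 1.627 ≈ €5,213.14.

€5,213.14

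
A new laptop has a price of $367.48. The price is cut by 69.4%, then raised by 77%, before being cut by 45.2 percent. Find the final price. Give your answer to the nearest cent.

$109.07

Each change multiplies by a factor: 0.306 × 1.77 × 0.548 = 0.29680776.
$367.48 × 0.29680776 = $109.0709156448 ≈ $109.07.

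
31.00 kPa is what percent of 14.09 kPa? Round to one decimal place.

220.0%

31.00 kPa ÷ 14.09 kPa ≈ 220.0%.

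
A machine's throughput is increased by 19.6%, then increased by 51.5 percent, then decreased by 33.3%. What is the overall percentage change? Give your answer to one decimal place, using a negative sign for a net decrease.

20.9%

A 19.6% increase multiplies by 1.196.
Then a 51.5% increase: 1.196 × 1.515 = 1.81194.
Then a 33.3% decrease: 1.81194 × 0.667 = 1.20856398.
Overall factor 1.20856398, i.e. 20.9%.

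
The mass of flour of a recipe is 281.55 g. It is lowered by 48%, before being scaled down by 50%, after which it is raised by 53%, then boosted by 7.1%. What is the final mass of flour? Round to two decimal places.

119.95 g

Apply the 48% decrease: 281.55 × 0.52 = 146.406.
Apply the 50% decrease: 146.406 × 0.5 = 73.203.
Apply the 53% increase: 73.203 × 1.53 = 112.00059.
7.1% increase: 112.00059 × 1.071 = 119.95263189 ≈ 119.95.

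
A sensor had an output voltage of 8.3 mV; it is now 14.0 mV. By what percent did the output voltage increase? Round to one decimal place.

68.7%

Change: 14.0 − 8.3 = 5.7.
Relative to the original: 5.7 ÷ 8.3 ≈ 68.7%.
So the output voltage increased by 68.7%.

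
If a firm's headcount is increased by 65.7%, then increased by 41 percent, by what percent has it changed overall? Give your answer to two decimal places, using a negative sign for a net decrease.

The combined multiplier is 1.657 × 1.41 = 2.33637.
That corresponds to an increase of 133.64%.

133.64%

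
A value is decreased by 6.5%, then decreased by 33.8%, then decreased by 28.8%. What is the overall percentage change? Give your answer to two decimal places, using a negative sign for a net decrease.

-55.93%

A 6.5% decrease multiplies by 0.935.
Then a 33.8% decrease: 0.935 × 0.662 = 0.61897.
Then a 28.8% decrease: 0.61897 × 0.712 = 0.44070664.
Overall factor 0.44070664, i.e. -55.93%.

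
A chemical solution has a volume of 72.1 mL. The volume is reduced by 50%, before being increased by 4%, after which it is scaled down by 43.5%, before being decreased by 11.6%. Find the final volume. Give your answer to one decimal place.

18.7 mL

50% decrease: 72.1 × 0.5 = 36.05.
4% increase: 36.05 × 1.04 = 37.492.
After the 43.5% decrease: 37.492 × 0.565 = 21.18298.
After the 11.6% decrease: 21.18298 × 0.884 = 18.72575432 ≈ 18.7.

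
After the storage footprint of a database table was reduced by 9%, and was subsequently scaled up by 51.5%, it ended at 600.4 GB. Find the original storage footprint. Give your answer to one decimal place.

Undoing the 51.5% increase: 600.4 ÷ 1.515 ≈ 396.30363.
Undoing the 9% decrease: 396.30363 ÷ 0.91 ≈ 435.5 GB.

435.5 GB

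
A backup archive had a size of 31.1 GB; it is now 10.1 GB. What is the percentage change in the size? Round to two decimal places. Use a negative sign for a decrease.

Change: 10.1 − 31.1 = -21.0.
Relative to the original: -21.0 ÷ 31.1 ≈ -67.52%.

-67.52%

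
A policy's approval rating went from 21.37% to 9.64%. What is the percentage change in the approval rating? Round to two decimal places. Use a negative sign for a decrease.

-54.89%

The change is 9.64 − 21.37 = -11.73 percentage points.
Relative to the original 21.37%, that is -11.73 ÷ 21.37 ≈ -54.89%.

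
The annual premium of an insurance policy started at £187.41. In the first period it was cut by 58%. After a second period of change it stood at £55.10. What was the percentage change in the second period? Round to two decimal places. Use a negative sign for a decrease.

After the first period: £187.41 × 0.42 = £78.7122.
Second-period multiplier: £55.10 ÷ £78.7122 ≈ 0.700019.
That is a change of -30.00%.

-30.00%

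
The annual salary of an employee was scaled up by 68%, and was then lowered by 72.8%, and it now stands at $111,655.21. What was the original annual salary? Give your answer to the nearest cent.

The overall multiplier applied was 1.68 × 0.272 = 0.45696.
So the original annual salary was $111,655.21 ÷ 0.45696 ≈ $244,343.51.

$244,343.51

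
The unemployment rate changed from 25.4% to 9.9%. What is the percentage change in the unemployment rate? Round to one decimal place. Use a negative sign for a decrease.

-61.0%

The change is 9.9 − 25.4 = -15.5 percentage points.
Relative to the original 25.4%, that is -15.5 ÷ 25.4 ≈ -61.0%.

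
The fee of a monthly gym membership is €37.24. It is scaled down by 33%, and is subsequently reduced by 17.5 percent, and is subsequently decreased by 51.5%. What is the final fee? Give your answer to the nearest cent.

€9.98

After the 33% decrease: €37.24 × 0.67 = €24.9508.
Apply the 17.5% decrease: €24.9508 × 0.825 = €20.58441.
51.5% decrease: €20.58441 × 0.485 = €9.98343885 ≈ €9.98.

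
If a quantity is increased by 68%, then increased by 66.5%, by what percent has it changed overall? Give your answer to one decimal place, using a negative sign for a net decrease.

A 68% increase multiplies by 1.68.
Then a 66.5% increase: 1.68 × 1.665 = 2.7972.
Overall factor 2.7972, i.e. 179.7%.

179.7%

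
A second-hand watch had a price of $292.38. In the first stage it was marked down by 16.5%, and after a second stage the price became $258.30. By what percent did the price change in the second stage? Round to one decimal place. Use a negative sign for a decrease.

After the first stage: $292.38 × 0.835 = $244.1373.
Second-stage multiplier: $258.30 ÷ $244.1373 ≈ 1.05801.
That is a change of 5.8%.

5.8%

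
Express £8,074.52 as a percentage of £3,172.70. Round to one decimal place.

254.5%

£8,074.52 ÷ £3,172.70 ≈ 254.5%.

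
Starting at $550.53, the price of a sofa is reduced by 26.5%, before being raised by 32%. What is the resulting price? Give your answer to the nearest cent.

$534.12

26.5% decrease: $550.53 × 0.735 = $404.63955.
After the 32% increase: $404.63955 × 1.32 = $534.124206 ≈ $534.12.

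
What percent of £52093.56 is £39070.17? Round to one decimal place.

£39070.17 ÷ £52093.56 = 75.0%.

75.0%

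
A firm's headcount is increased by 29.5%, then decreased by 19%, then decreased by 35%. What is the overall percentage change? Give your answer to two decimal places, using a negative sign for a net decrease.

-31.82%

The combined multiplier is 1.295 × 0.81 × 0.65 = 0.6818175.
That corresponds to a decrease of 31.82%.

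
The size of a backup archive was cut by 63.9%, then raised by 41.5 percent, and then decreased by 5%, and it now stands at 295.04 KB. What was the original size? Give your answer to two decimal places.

607.99 KB

The overall multiplier applied was 0.361 × 1.415 × 0.95 = 0.48527425.
So the original size was 295.04 ÷ 0.48527425 ≈ 607.99 KB.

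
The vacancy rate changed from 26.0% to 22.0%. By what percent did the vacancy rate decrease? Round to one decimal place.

The change is 22.0 − 26.0 = -4.0 percentage points.
Relative to the original 26.0%, that is -4.0 ÷ 26.0 ≈ -15.4%.
So the vacancy rate fell by 15.4%.

15.4%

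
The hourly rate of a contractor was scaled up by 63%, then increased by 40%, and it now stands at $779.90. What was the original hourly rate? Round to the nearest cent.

Undoing the 40% increase: $779.90 ÷ 1.4 ≈ $557.071429.
Undoing the 63% increase: $557.071429 ÷ 1.63 ≈ $341.76.

$341.76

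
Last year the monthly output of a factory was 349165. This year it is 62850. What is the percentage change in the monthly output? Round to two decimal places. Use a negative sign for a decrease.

-82.00%

Change: 62850 − 349165 = -286315.
Relative to the original: -286315 ÷ 349165 ≈ -82.00%.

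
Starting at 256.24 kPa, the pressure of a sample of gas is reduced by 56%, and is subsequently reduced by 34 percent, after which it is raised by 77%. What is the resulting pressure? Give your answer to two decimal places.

131.71 kPa

Apply the 56% decrease: 256.24 × 0.44 = 112.7456.
Apply the 34% decrease: 112.7456 × 0.66 = 74.412096.
77% increase: 74.412096 × 1.77 = 131.70940992 ≈ 131.71.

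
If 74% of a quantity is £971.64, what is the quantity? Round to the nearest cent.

£971.64 ÷ 0.74 ≈ £1313.03.

£1313.03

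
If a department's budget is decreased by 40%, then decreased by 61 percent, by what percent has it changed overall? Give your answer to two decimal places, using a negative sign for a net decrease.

-76.60%

The combined multiplier is 0.6 × 0.39 = 0.234.
That corresponds to a decrease of 76.60%.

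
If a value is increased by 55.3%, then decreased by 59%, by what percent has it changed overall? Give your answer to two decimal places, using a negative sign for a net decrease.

The combined multiplier is 1.553 × 0.41 = 0.63673.
That corresponds to a decrease of 36.33%.

-36.33%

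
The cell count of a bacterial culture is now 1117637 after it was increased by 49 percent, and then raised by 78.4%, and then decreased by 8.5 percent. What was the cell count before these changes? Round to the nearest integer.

459514

Undoing the 8.5% decrease: 1117637 ÷ 0.915 ≈ 1221461.202186.
Undoing the 78.4% increase: 1221461.202186 ÷ 1.784 ≈ 684675.561763.
Undoing the 49% increase: 684675.561763 ÷ 1.49 ≈ 459514.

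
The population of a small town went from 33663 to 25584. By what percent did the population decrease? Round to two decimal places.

Change: 25584 − 33663 = -8079.
Relative to the original: -8079 ÷ 33663 ≈ -24.00%.
So the population decreased by 24.00%.

24.00%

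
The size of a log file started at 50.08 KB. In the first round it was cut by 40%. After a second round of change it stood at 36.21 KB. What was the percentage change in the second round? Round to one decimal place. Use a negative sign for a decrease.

20.5%

After the first round: 50.08 × 0.6 = 30.048.
Second-round multiplier: 36.21 ÷ 30.048 ≈ 1.20507.
That is a change of 20.5%.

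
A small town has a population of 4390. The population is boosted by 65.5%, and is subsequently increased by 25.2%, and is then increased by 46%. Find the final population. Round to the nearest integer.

13281

65.5% increase: 4390 × 1.655 = 7265.45.
Apply the 25.2% increase: 7265.45 × 1.252 = 9096.3434.
46% increase: 9096.3434 × 1.46 = 13280.661364 ≈ 13281.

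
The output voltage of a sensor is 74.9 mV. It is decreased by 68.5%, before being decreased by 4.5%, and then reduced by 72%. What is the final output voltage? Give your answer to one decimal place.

68.5% decrease: 74.9 × 0.315 = 23.5935.
Apply the 4.5% decrease: 23.5935 × 0.955 = 22.5317925.
After the 72% decrease: 22.5317925 × 0.28 = 6.3089019 ≈ 6.3.

6.3 mV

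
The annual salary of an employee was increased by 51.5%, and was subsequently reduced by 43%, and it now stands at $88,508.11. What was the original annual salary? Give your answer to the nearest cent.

The overall multiplier applied was 1.515 × 0.57 = 0.86355.
So the original annual salary was $88,508.11 ÷ 0.86355 ≈ $102,493.32.

$102,493.32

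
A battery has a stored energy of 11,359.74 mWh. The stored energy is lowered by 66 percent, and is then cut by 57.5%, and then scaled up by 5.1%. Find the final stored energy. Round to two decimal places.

Apply the 66% decrease: 11,359.74 × 0.34 = 3862.3116.
57.5% decrease: 3862.3116 × 0.425 = 1641.48243.
After the 5.1% increase: 1641.48243 × 1.051 = 1725.19803393 ≈ 1,725.20.

1,725.20 mWh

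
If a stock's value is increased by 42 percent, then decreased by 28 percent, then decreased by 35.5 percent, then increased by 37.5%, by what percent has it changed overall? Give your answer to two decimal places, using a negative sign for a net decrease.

-9.33%

A 42% increase multiplies by 1.42.
Then a 28% decrease: 1.42 × 0.72 = 1.0224.
Then a 35.5% decrease: 1.0224 × 0.645 = 0.659448.
Then a 37.5% increase: 0.659448 × 1.375 = 0.906741.
Overall factor 0.906741, i.e. -9.33%.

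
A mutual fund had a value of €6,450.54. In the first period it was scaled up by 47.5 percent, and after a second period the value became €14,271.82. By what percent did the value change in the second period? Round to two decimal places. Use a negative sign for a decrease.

50.00%

After the first period: €6,450.54 × 1.475 = €9514.5465.
Second-period multiplier: €14,271.82 ÷ €9514.5465 ≈ 1.5.
That is a change of 50.00%.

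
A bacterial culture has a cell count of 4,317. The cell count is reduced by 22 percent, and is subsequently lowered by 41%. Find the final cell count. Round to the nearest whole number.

22% decrease: 4,317 × 0.78 = 3367.26.
Apply the 41% decrease: 3367.26 × 0.59 = 1986.6834 ≈ 1,987.

1,987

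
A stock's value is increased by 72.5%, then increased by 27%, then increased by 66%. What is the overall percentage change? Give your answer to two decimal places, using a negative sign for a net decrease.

The combined multiplier is 1.725 × 1.27 × 1.66 = 3.636645.
That corresponds to an increase of 263.66%.

263.66%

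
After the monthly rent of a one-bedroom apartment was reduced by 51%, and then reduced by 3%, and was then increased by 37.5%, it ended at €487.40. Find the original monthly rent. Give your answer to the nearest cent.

The overall multiplier applied was 0.49 × 0.97 × 1.375 = 0.6535375.
So the original monthly rent was €487.40 ÷ 0.6535375 ≈ €745.79.

€745.79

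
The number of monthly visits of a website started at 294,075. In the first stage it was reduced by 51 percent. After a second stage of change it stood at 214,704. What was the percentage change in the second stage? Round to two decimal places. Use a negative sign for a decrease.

49.00%

After the first stage: 294,075 × 0.49 = 144096.75.
Second-stage multiplier: 214,704 ÷ 144096.75 ≈ 1.489999.
That is a change of 49.00%.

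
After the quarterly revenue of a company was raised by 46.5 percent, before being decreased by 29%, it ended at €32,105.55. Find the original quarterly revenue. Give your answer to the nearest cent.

€30,866.27

Undoing the 29% decrease: €32,105.55 ÷ 0.71 ≈ €45219.084507.
Undoing the 46.5% increase: €45219.084507 ÷ 1.465 ≈ €30,866.27.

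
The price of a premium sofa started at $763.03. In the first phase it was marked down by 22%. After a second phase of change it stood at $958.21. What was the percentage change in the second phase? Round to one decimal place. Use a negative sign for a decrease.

61.0%

After the first phase: $763.03 × 0.78 = $595.1634.
Second-phase multiplier: $958.21 ÷ $595.1634 ≈ 1.60999.
That is a change of 61.0%.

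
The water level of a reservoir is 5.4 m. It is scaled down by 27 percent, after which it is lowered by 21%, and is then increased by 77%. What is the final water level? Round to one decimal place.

After the 27% decrease: 5.4 × 0.73 = 3.942.
Apply the 21% decrease: 3.942 × 0.79 = 3.11418.
After the 77% increase: 3.11418 × 1.77 = 5.5120986 ≈ 5.5.

5.5 m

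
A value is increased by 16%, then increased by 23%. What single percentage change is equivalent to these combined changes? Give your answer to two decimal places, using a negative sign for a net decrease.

The combined multiplier is 1.16 × 1.23 = 1.4268.
That corresponds to an increase of 42.68%.

42.68%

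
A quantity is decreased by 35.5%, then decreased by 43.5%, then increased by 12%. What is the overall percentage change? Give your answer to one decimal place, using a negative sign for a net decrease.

-59.2%

A 35.5% decrease multiplies by 0.645.
Then a 43.5% decrease: 0.645 × 0.565 = 0.364425.
Then a 12% increase: 0.364425 × 1.12 = 0.408156.
Overall factor 0.408156, i.e. -59.2%.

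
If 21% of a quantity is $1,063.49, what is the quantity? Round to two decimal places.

$5,064.24

$1,063.49 ÷ 0.21 ≈ $5,064.24.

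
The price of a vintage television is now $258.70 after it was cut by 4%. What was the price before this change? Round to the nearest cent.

$269.48

The overall multiplier applied was 0.96.
So the original price was $258.70 ÷ 0.96 ≈ $269.48.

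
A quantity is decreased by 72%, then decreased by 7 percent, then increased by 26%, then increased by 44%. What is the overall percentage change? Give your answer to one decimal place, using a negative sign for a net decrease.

The combined multiplier is 0.28 × 0.93 × 1.26 × 1.44 = 0.47246976.
That corresponds to a decrease of 52.8%.

-52.8%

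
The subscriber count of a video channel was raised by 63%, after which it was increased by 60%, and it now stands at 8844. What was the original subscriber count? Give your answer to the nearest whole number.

3391

Undoing the 60% increase: 8844 ÷ 1.6 = 5527.5.
Undoing the 63% increase: 5527.5 ÷ 1.63 ≈ 3391.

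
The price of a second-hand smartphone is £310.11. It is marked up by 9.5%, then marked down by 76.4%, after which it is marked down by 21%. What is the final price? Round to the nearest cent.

£63.31

Apply the 9.5% increase: £310.11 × 1.095 = £339.57045.
Apply the 76.4% decrease: £339.57045 × 0.236 = £80.1386262.
Apply the 21% decrease: £80.1386262 × 0.79 = £63.309514698 ≈ £63.31.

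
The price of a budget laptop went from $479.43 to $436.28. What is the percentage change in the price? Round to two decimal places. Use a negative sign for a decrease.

Change: $436.28 − $479.43 = -$43.15.
Relative to the original: -$43.15 ÷ $479.43 ≈ -9.00%.

-9.00%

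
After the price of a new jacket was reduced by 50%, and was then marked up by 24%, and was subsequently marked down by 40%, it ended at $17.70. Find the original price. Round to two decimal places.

The overall multiplier applied was 0.5 × 1.24 × 0.6 = 0.372.
So the original price was $17.70 ÷ 0.372 ≈ $47.58.

$47.58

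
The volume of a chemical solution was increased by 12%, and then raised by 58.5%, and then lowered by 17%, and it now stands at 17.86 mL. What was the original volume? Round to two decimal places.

12.12 mL

The overall multiplier applied was 1.12 × 1.585 × 0.83 = 1.473416.
So the original volume was 17.86 ÷ 1.473416 ≈ 12.12 mL.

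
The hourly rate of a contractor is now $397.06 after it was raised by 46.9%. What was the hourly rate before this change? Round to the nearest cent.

$270.29

The overall multiplier applied was 1.469.
So the original hourly rate was $397.06 ÷ 1.469 ≈ $270.29.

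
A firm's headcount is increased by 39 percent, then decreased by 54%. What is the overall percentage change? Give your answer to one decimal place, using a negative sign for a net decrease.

A 39% increase multiplies by 1.39.
Then a 54% decrease: 1.39 × 0.46 = 0.6394.
Overall factor 0.6394, i.e. -36.1%.

-36.1%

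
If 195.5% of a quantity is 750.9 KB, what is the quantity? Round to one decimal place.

384.1 KB

750.9 KB ÷ 1.955 ≈ 384.1 KB.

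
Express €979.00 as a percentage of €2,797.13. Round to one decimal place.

35.0%

€979.00 ÷ €2,797.13 ≈ 35.0%.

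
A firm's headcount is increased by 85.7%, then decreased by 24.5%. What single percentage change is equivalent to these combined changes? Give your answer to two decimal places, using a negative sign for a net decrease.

The combined multiplier is 1.857 × 0.755 = 1.402035.
That corresponds to an increase of 40.20%.

40.20%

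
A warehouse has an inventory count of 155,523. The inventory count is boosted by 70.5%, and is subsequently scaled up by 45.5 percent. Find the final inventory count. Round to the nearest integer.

Each change multiplies by a factor: 1.705 × 1.455 = 2.480775.
155,523 × 2.480775 = 385817.570325 ≈ 385,818.

385,818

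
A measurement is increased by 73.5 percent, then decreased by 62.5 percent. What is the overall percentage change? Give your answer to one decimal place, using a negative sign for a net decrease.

-34.9%

A 73.5% increase multiplies by 1.735.
Then a 62.5% decrease: 1.735 × 0.375 = 0.650625.
Overall factor 0.650625, i.e. -34.9%.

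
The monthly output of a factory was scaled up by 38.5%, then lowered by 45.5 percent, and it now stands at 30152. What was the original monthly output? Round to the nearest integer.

The overall multiplier applied was 1.385 × 0.545 = 0.754825.
So the original monthly output was 30152 ÷ 0.754825 ≈ 39946.

39946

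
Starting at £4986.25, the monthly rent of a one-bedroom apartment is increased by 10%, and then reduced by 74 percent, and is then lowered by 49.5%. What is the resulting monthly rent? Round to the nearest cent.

£720.16

Each change multiplies by a factor: 1.1 × 0.26 × 0.505 = 0.14443.
£4986.25 × 0.14443 = £720.1640875 ≈ £720.16.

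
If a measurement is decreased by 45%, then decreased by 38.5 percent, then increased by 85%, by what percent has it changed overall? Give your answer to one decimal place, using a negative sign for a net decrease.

A 45% decrease multiplies by 0.55.
Then a 38.5% decrease: 0.55 × 0.615 = 0.33825.
Then an 85% increase: 0.33825 × 1.85 = 0.6257625.
Overall factor 0.6257625, i.e. -37.4%.

-37.4%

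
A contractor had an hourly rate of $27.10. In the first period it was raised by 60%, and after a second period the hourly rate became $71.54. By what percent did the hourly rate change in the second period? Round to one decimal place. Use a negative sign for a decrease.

65.0%

After the first period: $27.10 × 1.6 = $43.36.
Second-period multiplier: $71.54 ÷ $43.36 ≈ 1.64991.
That is a change of 65.0%.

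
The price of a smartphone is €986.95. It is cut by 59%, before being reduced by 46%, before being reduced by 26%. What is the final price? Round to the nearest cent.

€161.70

Each change multiplies by a factor: 0.41 × 0.54 × 0.74 = 0.163836.
€986.95 × 0.163836 = €161.6979402 ≈ €161.70.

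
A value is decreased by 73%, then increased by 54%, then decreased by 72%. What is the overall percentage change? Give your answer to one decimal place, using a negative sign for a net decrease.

The combined multiplier is 0.27 × 1.54 × 0.28 = 0.116424.
That corresponds to a decrease of 88.4%.

-88.4%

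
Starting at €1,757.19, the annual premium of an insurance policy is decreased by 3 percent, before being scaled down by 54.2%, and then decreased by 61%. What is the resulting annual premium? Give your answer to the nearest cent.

€304.45

Each change multiplies by a factor: 0.97 × 0.458 × 0.39 = 0.1732614.
€1,757.19 × 0.1732614 = €304.453199466 ≈ €304.45.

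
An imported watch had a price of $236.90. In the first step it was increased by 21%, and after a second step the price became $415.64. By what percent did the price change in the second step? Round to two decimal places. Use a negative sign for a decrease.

After the first step: $236.90 × 1.21 = $286.649.
Second-step multiplier: $415.64 ÷ $286.649 ≈ 1.449996.
That is a change of 45.00%.

45.00%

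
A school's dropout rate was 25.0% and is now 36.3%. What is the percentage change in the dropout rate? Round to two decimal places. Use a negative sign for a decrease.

The change is 36.3 − 25.0 = 11.3 percentage points.
Relative to the original 25.0%, that is 11.3 ÷ 25.0 = 45.20%.

45.20%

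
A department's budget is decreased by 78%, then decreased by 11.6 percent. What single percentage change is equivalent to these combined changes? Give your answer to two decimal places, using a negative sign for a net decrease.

-80.55%

A 78% decrease multiplies by 0.22.
Then an 11.6% decrease: 0.22 × 0.884 = 0.19448.
Overall factor 0.19448, i.e. -80.55%.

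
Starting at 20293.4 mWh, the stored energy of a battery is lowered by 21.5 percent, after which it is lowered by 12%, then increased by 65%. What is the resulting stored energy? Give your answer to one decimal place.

Each change multiplies by a factor: 0.785 × 0.88 × 1.65 = 1.13982.
20293.4 × 1.13982 = 23130.823188 ≈ 23130.8.

23130.8 mWh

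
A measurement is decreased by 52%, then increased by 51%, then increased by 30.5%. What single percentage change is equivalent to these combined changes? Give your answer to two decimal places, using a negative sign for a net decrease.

The combined multiplier is 0.48 × 1.51 × 1.305 = 0.945864.
That corresponds to a decrease of 5.41%.

-5.41%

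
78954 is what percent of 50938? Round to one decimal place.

78954 ÷ 50938 ≈ 155.0%.

155.0%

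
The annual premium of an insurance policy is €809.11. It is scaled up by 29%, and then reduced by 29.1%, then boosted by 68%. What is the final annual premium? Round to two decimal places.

€1243.23

Each change multiplies by a factor: 1.29 × 0.709 × 1.68 = 1.5365448.
€809.11 × 1.5365448 = €1243.233763128 ≈ €1243.23.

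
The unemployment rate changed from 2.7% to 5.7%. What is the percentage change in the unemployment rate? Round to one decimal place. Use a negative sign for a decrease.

111.1%

The change is 5.7 − 2.7 = 3.0 percentage points.
Relative to the original 2.7%, that is 3.0 ÷ 2.7 ≈ 111.1%.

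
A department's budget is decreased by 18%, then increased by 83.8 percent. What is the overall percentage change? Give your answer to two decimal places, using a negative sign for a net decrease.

The combined multiplier is 0.82 × 1.838 = 1.50716.
That corresponds to an increase of 50.72%.

50.72%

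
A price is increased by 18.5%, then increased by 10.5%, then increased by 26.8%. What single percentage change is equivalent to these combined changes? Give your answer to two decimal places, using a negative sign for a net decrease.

The combined multiplier is 1.185 × 1.105 × 1.268 = 1.6603509.
That corresponds to an increase of 66.04%.

66.04%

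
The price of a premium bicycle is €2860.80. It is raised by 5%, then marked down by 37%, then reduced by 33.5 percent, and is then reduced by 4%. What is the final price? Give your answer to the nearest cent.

5% increase: €2860.80 × 1.05 = €3003.84.
After the 37% decrease: €3003.84 × 0.63 = €1892.4192.
Apply the 33.5% decrease: €1892.4192 × 0.665 = €1258.458768.
4% decrease: €1258.458768 × 0.96 = €1208.12041728 ≈ €1208.12.

€1208.12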